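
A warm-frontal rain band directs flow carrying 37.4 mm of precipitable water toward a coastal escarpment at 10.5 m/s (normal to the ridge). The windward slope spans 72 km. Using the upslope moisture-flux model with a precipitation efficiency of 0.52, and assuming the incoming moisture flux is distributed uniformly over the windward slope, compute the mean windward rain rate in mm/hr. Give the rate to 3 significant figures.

R ≈ 10.2 mm/hr

Incoming column moisture flux per unit ridge length: F = V × PW = 10.5 × 37.4 = 392.7 mm·m/s.
Spread over the 72 km slope with efficiency ε = 0.52: R = ε·F/W = 0.52 × 392.7 / 72000 m = 2.836e-03 mm/s.
R = 2.836e-03 × 3600 = 10.2 mm/hr.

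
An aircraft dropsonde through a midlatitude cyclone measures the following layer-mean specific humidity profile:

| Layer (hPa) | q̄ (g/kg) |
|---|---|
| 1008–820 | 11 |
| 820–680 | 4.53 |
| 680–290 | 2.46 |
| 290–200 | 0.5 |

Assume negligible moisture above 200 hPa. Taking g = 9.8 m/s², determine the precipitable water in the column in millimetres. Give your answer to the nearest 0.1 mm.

PW ≈ 37.8 mm

Precipitable water is the column-integrated vapour mass per unit area: PW = (1/g) Σ q̄ Δp, with q in kg/kg and Δp in Pa (1 kg/m² of water = 1 mm).
Layer 1008–820 hPa: Δp = 188 hPa = 18800 Pa, q̄ = 0.011 kg/kg → 0.011 × 18800 / 9.8 = 21.10 mm
Layer 820–680 hPa: Δp = 140 hPa = 14000 Pa, q̄ = 0.00453 kg/kg → 0.00453 × 14000 / 9.8 = 6.47 mm
Layer 680–290 hPa: Δp = 390 hPa = 39000 Pa, q̄ = 0.00246 kg/kg → 0.00246 × 39000 / 9.8 = 9.79 mm
Layer 290–200 hPa: Δp = 90 hPa = 9000 Pa, q̄ = 0.0005 kg/kg → 0.0005 × 9000 / 9.8 = 0.46 mm
PW = 21.10 + 6.47 + 9.79 + 0.46 = 37.82 ≈ 37.8 mm.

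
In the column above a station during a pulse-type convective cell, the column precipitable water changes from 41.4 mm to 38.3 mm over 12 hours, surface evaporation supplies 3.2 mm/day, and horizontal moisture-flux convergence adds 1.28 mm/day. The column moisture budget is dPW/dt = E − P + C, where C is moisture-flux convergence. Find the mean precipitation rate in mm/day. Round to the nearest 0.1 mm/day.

dPW/dt = (38.3 − 41.4) mm / (12/24 day) = -6.200 mm/day.
P = E + C − dPW/dt = 3.2 + (1.28) − (-6.200) = 10.7 mm/day.

P ≈ 10.7 mm/day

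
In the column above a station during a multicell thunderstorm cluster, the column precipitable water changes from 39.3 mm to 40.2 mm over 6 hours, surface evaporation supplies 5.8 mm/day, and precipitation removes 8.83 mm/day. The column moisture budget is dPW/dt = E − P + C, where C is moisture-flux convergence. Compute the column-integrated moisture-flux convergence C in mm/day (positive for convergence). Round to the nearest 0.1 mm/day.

dPW/dt = (40.2 − 39.3) mm / (6/24 day) = +3.600 mm/day.
C = dPW/dt − E + P = (+3.600) − 5.8 + 8.83 = 6.6 mm/day.

C ≈ 6.6 mm/day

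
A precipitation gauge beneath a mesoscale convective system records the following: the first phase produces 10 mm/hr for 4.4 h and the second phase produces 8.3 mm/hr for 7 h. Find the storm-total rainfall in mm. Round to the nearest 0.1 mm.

Total = Σ Rᵢ Δtᵢ = 10 × 4.4 + 8.3 × 7
      = 44 + 58.1 = 102.1 mm.

total ≈ 102.1 mm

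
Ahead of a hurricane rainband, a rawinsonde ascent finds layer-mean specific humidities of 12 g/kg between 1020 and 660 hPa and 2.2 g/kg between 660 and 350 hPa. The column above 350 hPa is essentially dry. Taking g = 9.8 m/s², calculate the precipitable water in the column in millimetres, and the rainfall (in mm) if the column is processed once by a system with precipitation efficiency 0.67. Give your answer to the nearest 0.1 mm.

PW ≈ 51.0 mm; rainfall ≈ 34.2 mm

Precipitable water is the column-integrated vapour mass per unit area: PW = (1/g) Σ q̄ Δp, with q in kg/kg and Δp in Pa (1 kg/m² of water = 1 mm).
Layer 1020–660 hPa: Δp = 360 hPa = 36000 Pa, q̄ = 0.012 kg/kg → 0.012 × 36000 / 9.8 = 44.08 mm
Layer 660–350 hPa: Δp = 310 hPa = 31000 Pa, q̄ = 0.0022 kg/kg → 0.0022 × 31000 / 9.8 = 6.96 mm
PW = 44.08 + 6.96 = 51.04 ≈ 51.0 mm.
Rainfall = ε × PW = 0.67 × 51.0 = 34.2 mm.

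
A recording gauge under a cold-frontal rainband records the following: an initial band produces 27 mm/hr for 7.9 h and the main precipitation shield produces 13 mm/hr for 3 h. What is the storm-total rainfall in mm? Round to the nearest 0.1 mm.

total ≈ 252.3 mm

Total = Σ Rᵢ Δtᵢ = 27 × 7.9 + 13 × 3
      = 213.3 + 39 = 252.3 mm.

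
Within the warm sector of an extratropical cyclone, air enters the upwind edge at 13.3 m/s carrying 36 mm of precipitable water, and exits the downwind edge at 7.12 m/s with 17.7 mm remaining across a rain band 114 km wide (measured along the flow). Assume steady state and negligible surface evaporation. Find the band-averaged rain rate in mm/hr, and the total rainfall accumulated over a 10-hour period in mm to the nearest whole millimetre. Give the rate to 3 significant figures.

Column moisture flux per unit crosswind length is F = V × PW.
Inflow: F_in = 13.3 × 36 = 478.8 mm·m/s
Outflow: F_out = 7.12 × 17.7 = 126.024 mm·m/s
Steady-state rate R = (F_in − F_out)/L = (478.8 − 126.024) / 114000 m = 3.095e-03 mm/s.
R = 3.095e-03 × 3600 = 11.1 mm/hr.
Over 10 h: total = 11.1 × 10 = 111 mm.

R ≈ 11.1 mm/hr; total ≈ 111 mm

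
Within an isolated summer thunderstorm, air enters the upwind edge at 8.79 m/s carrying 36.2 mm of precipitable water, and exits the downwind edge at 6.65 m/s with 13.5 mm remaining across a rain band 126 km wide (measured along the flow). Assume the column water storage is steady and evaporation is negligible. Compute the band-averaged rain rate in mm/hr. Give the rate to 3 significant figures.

Column moisture flux per unit crosswind length is F = V × PW.
Inflow: F_in = 8.79 × 36.2 = 318.198 mm·m/s
Outflow: F_out = 6.65 × 13.5 = 89.775 mm·m/s
Steady-state rate R = (F_in − F_out)/L = (318.198 − 89.775) / 126000 m = 1.813e-03 mm/s.
R = 1.813e-03 × 3600 = 6.53 mm/hr.

R ≈ 6.53 mm/hr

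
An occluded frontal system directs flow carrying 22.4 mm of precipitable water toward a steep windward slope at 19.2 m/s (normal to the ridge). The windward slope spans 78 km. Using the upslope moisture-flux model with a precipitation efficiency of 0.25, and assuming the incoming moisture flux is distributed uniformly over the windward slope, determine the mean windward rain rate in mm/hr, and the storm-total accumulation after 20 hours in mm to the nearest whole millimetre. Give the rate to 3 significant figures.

Incoming column moisture flux per unit ridge length: F = V × PW = 19.2 × 22.4 = 430.08 mm·m/s.
Spread over the 78 km slope with efficiency ε = 0.25: R = ε·F/W = 0.25 × 430.08 / 78000 m = 1.378e-03 mm/s.
R = 1.378e-03 × 3600 = 4.96 mm/hr.
Over 20 h: total = 4.96 × 20 = 99.2 ≈ 99 mm.

R ≈ 4.96 mm/hr; total ≈ 99 mm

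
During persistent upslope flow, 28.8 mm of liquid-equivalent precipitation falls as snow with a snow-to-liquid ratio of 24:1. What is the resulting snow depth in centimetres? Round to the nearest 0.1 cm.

snow depth ≈ 69.1 cm

Snow depth = liquid × ratio = 28.8 mm × 24 = 691.2 mm = 69.1 cm.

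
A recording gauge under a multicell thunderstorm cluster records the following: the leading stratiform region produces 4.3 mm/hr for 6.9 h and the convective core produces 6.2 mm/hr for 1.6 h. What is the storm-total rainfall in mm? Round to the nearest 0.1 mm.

Total = Σ Rᵢ Δtᵢ = 4.3 × 6.9 + 6.2 × 1.6
      = 29.67 + 9.92 = 39.6 mm.

total ≈ 39.6 mm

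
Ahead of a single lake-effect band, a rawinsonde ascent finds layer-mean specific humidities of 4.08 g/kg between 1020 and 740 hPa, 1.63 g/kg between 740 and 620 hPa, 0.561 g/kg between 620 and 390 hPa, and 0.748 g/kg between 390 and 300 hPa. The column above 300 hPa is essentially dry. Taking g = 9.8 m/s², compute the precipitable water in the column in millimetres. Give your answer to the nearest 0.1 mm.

Precipitable water is the column-integrated vapour mass per unit area: PW = (1/g) Σ q̄ Δp, with q in kg/kg and Δp in Pa (1 kg/m² of water = 1 mm).
Layer 1020–740 hPa: Δp = 280 hPa = 28000 Pa, q̄ = 0.00408 kg/kg → 0.00408 × 28000 / 9.8 = 11.66 mm
Layer 740–620 hPa: Δp = 120 hPa = 12000 Pa, q̄ = 0.00163 kg/kg → 0.00163 × 12000 / 9.8 = 2.00 mm
Layer 620–390 hPa: Δp = 230 hPa = 23000 Pa, q̄ = 0.000561 kg/kg → 0.000561 × 23000 / 9.8 = 1.32 mm
Layer 390–300 hPa: Δp = 90 hPa = 9000 Pa, q̄ = 0.000748 kg/kg → 0.000748 × 9000 / 9.8 = 0.69 mm
PW = 11.66 + 2.00 + 1.32 + 0.69 = 15.67 ≈ 15.7 mm.

PW ≈ 15.7 mm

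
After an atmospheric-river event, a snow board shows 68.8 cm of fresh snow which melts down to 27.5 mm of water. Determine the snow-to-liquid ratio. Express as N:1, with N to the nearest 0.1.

Ratio = snow depth / SWE = 688 mm / 27.5 mm = 25.0, i.e. 25.0:1.

ratio ≈ 25.0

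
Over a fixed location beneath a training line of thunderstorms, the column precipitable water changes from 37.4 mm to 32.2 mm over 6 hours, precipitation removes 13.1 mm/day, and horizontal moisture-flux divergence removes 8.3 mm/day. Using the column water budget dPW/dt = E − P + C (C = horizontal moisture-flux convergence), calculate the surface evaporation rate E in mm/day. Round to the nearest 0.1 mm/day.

dPW/dt = (32.2 − 37.4) mm / (6/24 day) = -20.800 mm/day.
E = dPW/dt + P − C = (-20.800) + 13.1 − (-8.3) = 0.6 mm/day.

E ≈ 0.6 mm/day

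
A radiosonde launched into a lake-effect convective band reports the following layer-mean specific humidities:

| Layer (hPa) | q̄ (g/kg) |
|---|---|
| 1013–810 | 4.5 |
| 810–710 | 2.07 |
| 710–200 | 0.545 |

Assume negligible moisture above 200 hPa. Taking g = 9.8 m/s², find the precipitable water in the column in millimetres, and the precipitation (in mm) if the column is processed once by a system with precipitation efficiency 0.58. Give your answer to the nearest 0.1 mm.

PW ≈ 14.3 mm; precipitation ≈ 8.3 mm

Precipitable water is the column-integrated vapour mass per unit area: PW = (1/g) Σ q̄ Δp, with q in kg/kg and Δp in Pa (1 kg/m² of water = 1 mm).
Layer 1013–810 hPa: Δp = 203 hPa = 20300 Pa, q̄ = 0.0045 kg/kg → 0.0045 × 20300 / 9.8 = 9.32 mm
Layer 810–710 hPa: Δp = 100 hPa = 10000 Pa, q̄ = 0.00207 kg/kg → 0.00207 × 10000 / 9.8 = 2.11 mm
Layer 710–200 hPa: Δp = 510 hPa = 51000 Pa, q̄ = 0.000545 kg/kg → 0.000545 × 51000 / 9.8 = 2.84 mm
PW = 9.32 + 2.11 + 2.84 = 14.27 ≈ 14.3 mm.
Precipitation = ε × PW = 0.58 × 14.3 = 8.3 mm.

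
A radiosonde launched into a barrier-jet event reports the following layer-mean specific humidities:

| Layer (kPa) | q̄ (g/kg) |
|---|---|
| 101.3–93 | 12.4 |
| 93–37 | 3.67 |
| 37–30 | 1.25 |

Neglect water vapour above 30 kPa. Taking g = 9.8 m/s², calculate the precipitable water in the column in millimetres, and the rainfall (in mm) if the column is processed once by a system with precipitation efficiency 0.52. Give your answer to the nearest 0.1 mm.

Precipitable water is the column-integrated vapour mass per unit area: PW = (1/g) Σ q̄ Δp, with q in kg/kg and Δp in Pa (1 kg/m² of water = 1 mm).
Layer 101.3–93 kPa: Δp = 83 hPa = 8300 Pa, q̄ = 0.0124 kg/kg → 0.0124 × 8300 / 9.8 = 10.50 mm
Layer 93–37 kPa: Δp = 560 hPa = 56000 Pa, q̄ = 0.00367 kg/kg → 0.00367 × 56000 / 9.8 = 20.97 mm
Layer 37–30 kPa: Δp = 70 hPa = 7000 Pa, q̄ = 0.00125 kg/kg → 0.00125 × 7000 / 9.8 = 0.89 mm
PW = 10.50 + 20.97 + 0.89 = 32.36 ≈ 32.4 mm.
Rainfall = ε × PW = 0.52 × 32.4 = 16.8 mm.

PW ≈ 32.4 mm; rainfall ≈ 16.8 mm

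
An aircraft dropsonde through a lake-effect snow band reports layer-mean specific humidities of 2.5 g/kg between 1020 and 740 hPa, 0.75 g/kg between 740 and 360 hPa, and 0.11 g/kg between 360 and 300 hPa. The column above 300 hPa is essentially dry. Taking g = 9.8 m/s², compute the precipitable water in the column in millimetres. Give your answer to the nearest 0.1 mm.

PW ≈ 10.1 mm

Precipitable water is the column-integrated vapour mass per unit area: PW = (1/g) Σ q̄ Δp, with q in kg/kg and Δp in Pa (1 kg/m² of water = 1 mm).
Layer 1020–740 hPa: Δp = 280 hPa = 28000 Pa, q̄ = 0.0025 kg/kg → 0.0025 × 28000 / 9.8 = 7.14 mm
Layer 740–360 hPa: Δp = 380 hPa = 38000 Pa, q̄ = 0.00075 kg/kg → 0.00075 × 38000 / 9.8 = 2.91 mm
Layer 360–300 hPa: Δp = 60 hPa = 6000 Pa, q̄ = 0.00011 kg/kg → 0.00011 × 6000 / 9.8 = 0.07 mm
PW = 7.14 + 2.91 + 0.07 = 10.12 ≈ 10.1 mm.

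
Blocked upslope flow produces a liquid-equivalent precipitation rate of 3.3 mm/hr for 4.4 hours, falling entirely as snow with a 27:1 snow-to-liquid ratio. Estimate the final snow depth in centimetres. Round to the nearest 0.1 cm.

snow depth ≈ 39.2 cm

Liquid-equivalent depth = 3.3 × 4.4 = 14.52 mm.
Snow depth = 14.52 mm × 27 = 392.04 mm = 39.2 cm.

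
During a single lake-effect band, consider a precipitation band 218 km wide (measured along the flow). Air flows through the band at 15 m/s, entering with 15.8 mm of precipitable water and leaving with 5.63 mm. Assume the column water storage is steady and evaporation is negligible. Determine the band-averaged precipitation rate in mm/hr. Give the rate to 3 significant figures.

Column moisture flux per unit crosswind length is F = V × PW.
Inflow: F_in = 15 × 15.8 = 237 mm·m/s
Outflow: F_out = 15 × 5.63 = 84.45 mm·m/s
Steady-state rate R = (F_in − F_out)/L = (237 − 84.45) / 218000 m = 6.998e-04 mm/s.
R = 6.998e-04 × 3600 = 2.52 mm/hr.

R ≈ 2.52 mm/hr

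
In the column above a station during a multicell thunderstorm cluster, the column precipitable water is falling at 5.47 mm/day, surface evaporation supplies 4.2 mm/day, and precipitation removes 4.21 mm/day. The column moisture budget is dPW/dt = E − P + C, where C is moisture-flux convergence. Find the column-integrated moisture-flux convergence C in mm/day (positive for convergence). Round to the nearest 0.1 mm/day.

C ≈ -5.5 mm/day

dPW/dt = -5.47 mm/day.
C = dPW/dt − E + P = (-5.47) − 4.2 + 4.21 = -5.5 mm/day.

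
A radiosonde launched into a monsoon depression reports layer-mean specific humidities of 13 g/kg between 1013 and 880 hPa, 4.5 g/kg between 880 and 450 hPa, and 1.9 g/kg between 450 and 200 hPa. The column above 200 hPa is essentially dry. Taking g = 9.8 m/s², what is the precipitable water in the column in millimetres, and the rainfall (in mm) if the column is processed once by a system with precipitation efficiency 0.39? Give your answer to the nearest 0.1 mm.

PW ≈ 42.2 mm; rainfall ≈ 16.5 mm

Precipitable water is the column-integrated vapour mass per unit area: PW = (1/g) Σ q̄ Δp, with q in kg/kg and Δp in Pa (1 kg/m² of water = 1 mm).
Layer 1013–880 hPa: Δp = 133 hPa = 13300 Pa, q̄ = 0.013 kg/kg → 0.013 × 13300 / 9.8 = 17.64 mm
Layer 880–450 hPa: Δp = 430 hPa = 43000 Pa, q̄ = 0.0045 kg/kg → 0.0045 × 43000 / 9.8 = 19.74 mm
Layer 450–200 hPa: Δp = 250 hPa = 25000 Pa, q̄ = 0.0019 kg/kg → 0.0019 × 25000 / 9.8 = 4.85 mm
PW = 17.64 + 19.74 + 4.85 = 42.23 ≈ 42.2 mm.
Rainfall = ε × PW = 0.39 × 42.2 = 16.5 mm.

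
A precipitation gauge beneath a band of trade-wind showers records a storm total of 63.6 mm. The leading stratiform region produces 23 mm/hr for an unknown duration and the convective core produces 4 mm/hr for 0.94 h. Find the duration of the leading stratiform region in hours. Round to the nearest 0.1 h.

duration ≈ 2.6 h

Known phases: 4 × 0.94 = 3.76 mm.
Remaining depth = 63.6 − 3.76 = 59.84 mm.
Duration = 59.84 / 23 = 2.6 h.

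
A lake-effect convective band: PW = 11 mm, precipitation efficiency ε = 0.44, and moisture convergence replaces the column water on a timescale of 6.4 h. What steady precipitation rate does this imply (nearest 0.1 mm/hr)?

R ≈ 0.8 mm/hr

Each overturning extracts ε × PW = 0.44 × 11 = 4.84 mm.
Rate = ε·PW / τ = 4.84 / 6.4 h = 0.8 mm/hr.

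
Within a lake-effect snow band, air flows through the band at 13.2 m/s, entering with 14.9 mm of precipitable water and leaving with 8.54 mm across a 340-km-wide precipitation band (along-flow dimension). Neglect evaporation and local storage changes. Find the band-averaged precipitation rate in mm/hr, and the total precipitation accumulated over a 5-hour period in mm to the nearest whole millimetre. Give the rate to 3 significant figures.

R ≈ 0.889 mm/hr; total ≈ 4 mm

Column moisture flux per unit crosswind length is F = V × PW.
Inflow: F_in = 13.2 × 14.9 = 196.68 mm·m/s
Outflow: F_out = 13.2 × 8.54 = 112.728 mm·m/s
Steady-state rate R = (F_in − F_out)/L = (196.68 − 112.728) / 340000 m = 2.469e-04 mm/s.
R = 2.469e-04 × 3600 = 0.889 mm/hr.
Over 5 h: total = 0.889 × 5 = 4.445 ≈ 4 mm.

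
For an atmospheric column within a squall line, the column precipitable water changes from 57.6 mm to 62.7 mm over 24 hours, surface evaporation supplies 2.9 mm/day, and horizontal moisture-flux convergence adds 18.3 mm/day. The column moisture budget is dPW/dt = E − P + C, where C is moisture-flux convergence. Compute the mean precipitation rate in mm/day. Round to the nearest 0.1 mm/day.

dPW/dt = (62.7 − 57.6) mm / (24/24 day) = +5.100 mm/day.
P = E + C − dPW/dt = 2.9 + (18.3) − (+5.100) = 16.1 mm/day.

P ≈ 16.1 mm/day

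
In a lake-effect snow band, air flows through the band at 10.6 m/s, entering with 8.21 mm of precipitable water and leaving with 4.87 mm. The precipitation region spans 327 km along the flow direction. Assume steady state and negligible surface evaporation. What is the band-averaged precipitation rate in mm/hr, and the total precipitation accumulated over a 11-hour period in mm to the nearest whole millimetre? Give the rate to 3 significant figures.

Column moisture flux per unit crosswind length is F = V × PW.
Inflow: F_in = 10.6 × 8.21 = 87.026 mm·m/s
Outflow: F_out = 10.6 × 4.87 = 51.622 mm·m/s
Steady-state rate R = (F_in − F_out)/L = (87.026 − 51.622) / 327000 m = 1.083e-04 mm/s.
R = 1.083e-04 × 3600 = 0.390 mm/hr.
Over 11 h: total = 0.390 × 11 = 4.29 ≈ 4 mm.

R ≈ 0.390 mm/hr; total ≈ 4 mm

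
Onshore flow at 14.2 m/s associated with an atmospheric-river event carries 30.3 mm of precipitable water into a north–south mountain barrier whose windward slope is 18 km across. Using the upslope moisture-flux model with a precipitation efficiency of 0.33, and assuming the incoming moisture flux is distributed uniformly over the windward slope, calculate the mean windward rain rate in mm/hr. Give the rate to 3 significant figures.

Incoming column moisture flux per unit ridge length: F = V × PW = 14.2 × 30.3 = 430.26 mm·m/s.
Spread over the 18 km slope with efficiency ε = 0.33: R = ε·F/W = 0.33 × 430.26 / 18000 m = 7.888e-03 mm/s.
R = 7.888e-03 × 3600 = 28.4 mm/hr.

R ≈ 28.4 mm/hr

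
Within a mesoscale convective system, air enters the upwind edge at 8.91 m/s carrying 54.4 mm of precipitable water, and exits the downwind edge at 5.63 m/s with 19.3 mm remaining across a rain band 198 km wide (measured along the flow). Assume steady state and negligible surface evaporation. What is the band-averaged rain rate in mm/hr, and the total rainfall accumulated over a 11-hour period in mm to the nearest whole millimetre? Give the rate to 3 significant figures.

R ≈ 6.84 mm/hr; total ≈ 75 mm

Column moisture flux per unit crosswind length is F = V × PW.
Inflow: F_in = 8.91 × 54.4 = 484.704 mm·m/s
Outflow: F_out = 5.63 × 19.3 = 108.659 mm·m/s
Steady-state rate R = (F_in − F_out)/L = (484.704 − 108.659) / 198000 m = 1.899e-03 mm/s.
R = 1.899e-03 × 3600 = 6.84 mm/hr.
Over 11 h: total = 6.84 × 11 = 75.24 ≈ 75 mm.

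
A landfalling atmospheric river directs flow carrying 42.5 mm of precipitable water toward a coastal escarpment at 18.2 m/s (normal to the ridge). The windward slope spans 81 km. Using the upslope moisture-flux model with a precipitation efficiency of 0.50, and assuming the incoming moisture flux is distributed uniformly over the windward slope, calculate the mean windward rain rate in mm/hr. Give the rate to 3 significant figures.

R ≈ 17.2 mm/hr

Incoming column moisture flux per unit ridge length: F = V × PW = 18.2 × 42.5 = 773.5 mm·m/s.
Spread over the 81 km slope with efficiency ε = 0.50: R = ε·F/W = 0.50 × 773.5 / 81000 m = 4.775e-03 mm/s.
R = 4.775e-03 × 3600 = 17.2 mm/hr.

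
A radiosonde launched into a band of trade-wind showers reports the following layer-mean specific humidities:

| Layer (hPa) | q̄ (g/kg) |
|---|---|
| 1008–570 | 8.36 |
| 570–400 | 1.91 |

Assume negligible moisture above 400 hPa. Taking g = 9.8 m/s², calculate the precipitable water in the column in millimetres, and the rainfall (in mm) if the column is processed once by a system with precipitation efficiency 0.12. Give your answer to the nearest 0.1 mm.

PW ≈ 40.7 mm; rainfall ≈ 4.9 mm

Precipitable water is the column-integrated vapour mass per unit area: PW = (1/g) Σ q̄ Δp, with q in kg/kg and Δp in Pa (1 kg/m² of water = 1 mm).
Layer 1008–570 hPa: Δp = 438 hPa = 43800 Pa, q̄ = 0.00836 kg/kg → 0.00836 × 43800 / 9.8 = 37.36 mm
Layer 570–400 hPa: Δp = 170 hPa = 17000 Pa, q̄ = 0.00191 kg/kg → 0.00191 × 17000 / 9.8 = 3.31 mm
PW = 37.36 + 3.31 = 40.67 ≈ 40.7 mm.
Rainfall = ε × PW = 0.12 × 40.7 = 4.9 mm.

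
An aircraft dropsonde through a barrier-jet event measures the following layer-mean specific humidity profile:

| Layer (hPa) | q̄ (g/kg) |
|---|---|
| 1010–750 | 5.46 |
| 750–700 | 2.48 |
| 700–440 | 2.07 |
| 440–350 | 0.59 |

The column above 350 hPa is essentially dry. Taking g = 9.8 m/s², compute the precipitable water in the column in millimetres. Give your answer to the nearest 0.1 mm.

PW ≈ 21.8 mm

Precipitable water is the column-integrated vapour mass per unit area: PW = (1/g) Σ q̄ Δp, with q in kg/kg and Δp in Pa (1 kg/m² of water = 1 mm).
Layer 1010–750 hPa: Δp = 260 hPa = 26000 Pa, q̄ = 0.00546 kg/kg → 0.00546 × 26000 / 9.8 = 14.49 mm
Layer 750–700 hPa: Δp = 50 hPa = 5000 Pa, q̄ = 0.00248 kg/kg → 0.00248 × 5000 / 9.8 = 1.27 mm
Layer 700–440 hPa: Δp = 260 hPa = 26000 Pa, q̄ = 0.00207 kg/kg → 0.00207 × 26000 / 9.8 = 5.49 mm
Layer 440–350 hPa: Δp = 90 hPa = 9000 Pa, q̄ = 0.00059 kg/kg → 0.00059 × 9000 / 9.8 = 0.54 mm
PW = 14.49 + 1.27 + 5.49 + 0.54 = 21.79 ≈ 21.8 mm.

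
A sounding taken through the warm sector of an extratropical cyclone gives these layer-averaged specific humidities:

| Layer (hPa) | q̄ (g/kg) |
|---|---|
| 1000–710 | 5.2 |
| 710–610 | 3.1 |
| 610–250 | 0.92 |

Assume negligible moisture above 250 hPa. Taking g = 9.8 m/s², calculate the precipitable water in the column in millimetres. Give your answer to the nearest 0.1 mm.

Precipitable water is the column-integrated vapour mass per unit area: PW = (1/g) Σ q̄ Δp, with q in kg/kg and Δp in Pa (1 kg/m² of water = 1 mm).
Layer 1000–710 hPa: Δp = 290 hPa = 29000 Pa, q̄ = 0.0052 kg/kg → 0.0052 × 29000 / 9.8 = 15.39 mm
Layer 710–610 hPa: Δp = 100 hPa = 10000 Pa, q̄ = 0.0031 kg/kg → 0.0031 × 10000 / 9.8 = 3.16 mm
Layer 610–250 hPa: Δp = 360 hPa = 36000 Pa, q̄ = 0.00092 kg/kg → 0.00092 × 36000 / 9.8 = 3.38 mm
PW = 15.39 + 3.16 + 3.38 = 21.93 ≈ 21.9 mm.

PW ≈ 21.9 mm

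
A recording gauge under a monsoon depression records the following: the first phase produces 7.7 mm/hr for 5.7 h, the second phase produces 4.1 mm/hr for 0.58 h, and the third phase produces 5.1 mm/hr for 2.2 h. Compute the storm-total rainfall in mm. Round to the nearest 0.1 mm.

total ≈ 57.5 mm

Total = Σ Rᵢ Δtᵢ = 7.7 × 5.7 + 4.1 × 0.58 + 5.1 × 2.2
      = 43.89 + 2.378 + 11.22 = 57.5 mm.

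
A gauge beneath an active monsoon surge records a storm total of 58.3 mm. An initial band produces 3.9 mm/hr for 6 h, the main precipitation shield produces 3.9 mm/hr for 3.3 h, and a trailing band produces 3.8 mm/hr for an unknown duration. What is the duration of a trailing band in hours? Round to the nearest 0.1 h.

duration ≈ 5.8 h

Known phases: 3.9 × 6 + 3.9 × 3.3 = 23.4 + 12.87 = 36.27 mm.
Remaining depth = 58.3 − 36.27 = 22.03 mm.
Duration = 22.03 / 3.8 = 5.8 h.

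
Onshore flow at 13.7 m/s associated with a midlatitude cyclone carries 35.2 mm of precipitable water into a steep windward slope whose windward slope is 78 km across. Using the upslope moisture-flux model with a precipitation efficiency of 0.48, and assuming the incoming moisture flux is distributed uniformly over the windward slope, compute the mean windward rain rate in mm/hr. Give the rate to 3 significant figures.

R ≈ 10.7 mm/hr

Incoming column moisture flux per unit ridge length: F = V × PW = 13.7 × 35.2 = 482.24 mm·m/s.
Spread over the 78 km slope with efficiency ε = 0.48: R = ε·F/W = 0.48 × 482.24 / 78000 m = 2.968e-03 mm/s.
R = 2.968e-03 × 3600 = 10.7 mm/hr.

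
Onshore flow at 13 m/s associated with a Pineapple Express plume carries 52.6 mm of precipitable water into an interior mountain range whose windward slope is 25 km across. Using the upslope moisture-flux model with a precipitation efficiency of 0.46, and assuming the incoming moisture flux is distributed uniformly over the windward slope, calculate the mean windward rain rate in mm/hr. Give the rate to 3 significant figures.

R ≈ 45.3 mm/hr

Incoming column moisture flux per unit ridge length: F = V × PW = 13 × 52.6 = 683.8 mm·m/s.
Spread over the 25 km slope with efficiency ε = 0.46: R = ε·F/W = 0.46 × 683.8 / 25000 m = 1.258e-02 mm/s.
R = 1.258e-02 × 3600 = 45.3 mm/hr.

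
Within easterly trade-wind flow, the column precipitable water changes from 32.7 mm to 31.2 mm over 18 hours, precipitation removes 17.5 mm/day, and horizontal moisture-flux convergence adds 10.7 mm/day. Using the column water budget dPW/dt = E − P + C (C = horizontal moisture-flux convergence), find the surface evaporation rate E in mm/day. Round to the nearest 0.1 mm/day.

dPW/dt = (31.2 − 32.7) mm / (18/24 day) = -2.000 mm/day.
E = dPW/dt + P − C = (-2.000) + 17.5 − (10.7) = 4.8 mm/day.

E ≈ 4.8 mm/day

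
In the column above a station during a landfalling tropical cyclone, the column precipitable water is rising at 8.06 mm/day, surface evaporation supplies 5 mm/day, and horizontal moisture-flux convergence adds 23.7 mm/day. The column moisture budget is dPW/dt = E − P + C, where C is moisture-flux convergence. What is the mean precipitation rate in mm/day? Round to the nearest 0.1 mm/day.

P ≈ 20.6 mm/day

dPW/dt = +8.06 mm/day.
P = E + C − dPW/dt = 5 + (23.7) − (+8.06) = 20.6 mm/day.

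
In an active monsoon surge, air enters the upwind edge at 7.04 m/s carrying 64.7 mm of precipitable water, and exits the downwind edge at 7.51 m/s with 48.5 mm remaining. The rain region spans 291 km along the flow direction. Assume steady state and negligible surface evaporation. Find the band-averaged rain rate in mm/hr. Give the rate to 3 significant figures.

R ≈ 1.13 mm/hr

Column moisture flux per unit crosswind length is F = V × PW.
Inflow: F_in = 7.04 × 64.7 = 455.488 mm·m/s
Outflow: F_out = 7.51 × 48.5 = 364.235 mm·m/s
Steady-state rate R = (F_in − F_out)/L = (455.488 − 364.235) / 291000 m = 3.136e-04 mm/s.
R = 3.136e-04 × 3600 = 1.13 mm/hr.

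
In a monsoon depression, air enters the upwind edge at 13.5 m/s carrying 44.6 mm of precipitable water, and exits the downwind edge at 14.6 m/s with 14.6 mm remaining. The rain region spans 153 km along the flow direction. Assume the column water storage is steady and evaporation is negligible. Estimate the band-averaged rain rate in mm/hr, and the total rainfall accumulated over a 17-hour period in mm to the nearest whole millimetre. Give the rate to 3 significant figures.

R ≈ 9.15 mm/hr; total ≈ 156 mm

Column moisture flux per unit crosswind length is F = V × PW.
Inflow: F_in = 13.5 × 44.6 = 602.1 mm·m/s
Outflow: F_out = 14.6 × 14.6 = 213.16 mm·m/s
Steady-state rate R = (F_in − F_out)/L = (602.1 − 213.16) / 153000 m = 2.542e-03 mm/s.
R = 2.542e-03 × 3600 = 9.15 mm/hr.
Over 17 h: total = 9.15 × 17 = 155.55 ≈ 156 mm.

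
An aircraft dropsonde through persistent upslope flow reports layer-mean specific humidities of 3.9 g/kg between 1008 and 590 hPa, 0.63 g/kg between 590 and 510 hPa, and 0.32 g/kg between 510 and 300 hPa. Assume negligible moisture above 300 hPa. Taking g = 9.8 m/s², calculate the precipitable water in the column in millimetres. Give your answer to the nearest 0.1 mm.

Precipitable water is the column-integrated vapour mass per unit area: PW = (1/g) Σ q̄ Δp, with q in kg/kg and Δp in Pa (1 kg/m² of water = 1 mm).
Layer 1008–590 hPa: Δp = 418 hPa = 41800 Pa, q̄ = 0.0039 kg/kg → 0.0039 × 41800 / 9.8 = 16.63 mm
Layer 590–510 hPa: Δp = 80 hPa = 8000 Pa, q̄ = 0.00063 kg/kg → 0.00063 × 8000 / 9.8 = 0.51 mm
Layer 510–300 hPa: Δp = 210 hPa = 21000 Pa, q̄ = 0.00032 kg/kg → 0.00032 × 21000 / 9.8 = 0.69 mm
PW = 16.63 + 0.51 + 0.69 = 17.83 ≈ 17.8 mm.

PW ≈ 17.8 mm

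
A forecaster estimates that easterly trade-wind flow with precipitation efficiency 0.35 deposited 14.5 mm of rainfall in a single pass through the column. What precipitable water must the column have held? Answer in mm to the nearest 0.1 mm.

PW = rainfall / ε = 14.5 / 0.35 = 41.4 mm.

PW ≈ 41.4 mm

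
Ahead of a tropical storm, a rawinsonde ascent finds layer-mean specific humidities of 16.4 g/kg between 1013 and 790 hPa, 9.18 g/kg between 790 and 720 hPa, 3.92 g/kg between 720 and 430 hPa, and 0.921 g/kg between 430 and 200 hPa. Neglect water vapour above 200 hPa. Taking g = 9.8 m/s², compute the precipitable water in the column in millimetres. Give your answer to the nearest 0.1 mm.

PW ≈ 57.6 mm

Precipitable water is the column-integrated vapour mass per unit area: PW = (1/g) Σ q̄ Δp, with q in kg/kg and Δp in Pa (1 kg/m² of water = 1 mm).
Layer 1013–790 hPa: Δp = 223 hPa = 22300 Pa, q̄ = 0.0164 kg/kg → 0.0164 × 22300 / 9.8 = 37.32 mm
Layer 790–720 hPa: Δp = 70 hPa = 7000 Pa, q̄ = 0.00918 kg/kg → 0.00918 × 7000 / 9.8 = 6.56 mm
Layer 720–430 hPa: Δp = 290 hPa = 29000 Pa, q̄ = 0.00392 kg/kg → 0.00392 × 29000 / 9.8 = 11.60 mm
Layer 430–200 hPa: Δp = 230 hPa = 23000 Pa, q̄ = 0.000921 kg/kg → 0.000921 × 23000 / 9.8 = 2.16 mm
PW = 37.32 + 6.56 + 11.60 + 2.16 = 57.64 ≈ 57.6 mm.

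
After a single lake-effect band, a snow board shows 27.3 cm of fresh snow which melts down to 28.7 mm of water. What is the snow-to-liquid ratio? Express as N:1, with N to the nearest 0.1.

ratio ≈ 9.5

Ratio = snow depth / SWE = 273 mm / 28.7 mm = 9.5, i.e. 9.5:1.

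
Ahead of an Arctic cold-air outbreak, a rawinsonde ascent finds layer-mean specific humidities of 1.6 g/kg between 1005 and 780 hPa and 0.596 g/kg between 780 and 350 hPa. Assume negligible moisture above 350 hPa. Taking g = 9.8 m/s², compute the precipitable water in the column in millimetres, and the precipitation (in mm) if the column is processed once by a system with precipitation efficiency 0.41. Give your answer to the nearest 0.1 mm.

PW ≈ 6.3 mm; precipitation ≈ 2.6 mm

Precipitable water is the column-integrated vapour mass per unit area: PW = (1/g) Σ q̄ Δp, with q in kg/kg and Δp in Pa (1 kg/m² of water = 1 mm).
Layer 1005–780 hPa: Δp = 225 hPa = 22500 Pa, q̄ = 0.0016 kg/kg → 0.0016 × 22500 / 9.8 = 3.67 mm
Layer 780–350 hPa: Δp = 430 hPa = 43000 Pa, q̄ = 0.000596 kg/kg → 0.000596 × 43000 / 9.8 = 2.62 mm
PW = 3.67 + 2.62 = 6.29 ≈ 6.3 mm.
Precipitation = ε × PW = 0.41 × 6.3 = 2.6 mm.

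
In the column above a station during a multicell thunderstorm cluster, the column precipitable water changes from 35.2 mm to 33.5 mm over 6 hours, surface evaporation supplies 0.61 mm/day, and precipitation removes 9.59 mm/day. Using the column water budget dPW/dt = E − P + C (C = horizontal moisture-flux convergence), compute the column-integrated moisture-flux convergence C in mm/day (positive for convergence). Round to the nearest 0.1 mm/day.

dPW/dt = (33.5 − 35.2) mm / (6/24 day) = -6.800 mm/day.
C = dPW/dt − E + P = (-6.800) − 0.61 + 9.59 = 2.2 mm/day.

C ≈ 2.2 mm/day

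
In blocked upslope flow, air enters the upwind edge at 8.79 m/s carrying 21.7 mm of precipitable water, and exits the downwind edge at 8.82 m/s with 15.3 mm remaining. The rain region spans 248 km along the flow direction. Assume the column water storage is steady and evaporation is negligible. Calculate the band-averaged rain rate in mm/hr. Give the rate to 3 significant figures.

Column moisture flux per unit crosswind length is F = V × PW.
Inflow: F_in = 8.79 × 21.7 = 190.743 mm·m/s
Outflow: F_out = 8.82 × 15.3 = 134.946 mm·m/s
Steady-state rate R = (F_in − F_out)/L = (190.743 − 134.946) / 248000 m = 2.250e-04 mm/s.
R = 2.250e-04 × 3600 = 0.810 mm/hr.

R ≈ 0.810 mm/hr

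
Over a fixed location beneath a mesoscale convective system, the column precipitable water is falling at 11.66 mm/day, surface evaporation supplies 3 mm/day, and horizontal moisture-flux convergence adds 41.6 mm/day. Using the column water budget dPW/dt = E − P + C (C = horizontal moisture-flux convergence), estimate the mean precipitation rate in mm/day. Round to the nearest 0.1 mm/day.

P ≈ 56.3 mm/day

dPW/dt = -11.66 mm/day.
P = E + C − dPW/dt = 3 + (41.6) − (-11.66) = 56.3 mm/day.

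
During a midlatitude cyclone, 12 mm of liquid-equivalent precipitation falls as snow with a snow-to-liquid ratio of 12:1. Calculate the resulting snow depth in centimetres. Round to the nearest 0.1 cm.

snow depth ≈ 14.4 cm

Snow depth = liquid × ratio = 12 mm × 12 = 144 mm = 14.4 cm.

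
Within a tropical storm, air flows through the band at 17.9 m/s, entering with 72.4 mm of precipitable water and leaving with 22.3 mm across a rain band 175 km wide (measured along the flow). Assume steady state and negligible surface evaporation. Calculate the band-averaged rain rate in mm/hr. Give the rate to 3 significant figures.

R ≈ 18.4 mm/hr

Column moisture flux per unit crosswind length is F = V × PW.
Inflow: F_in = 17.9 × 72.4 = 1295.96 mm·m/s
Outflow: F_out = 17.9 × 22.3 = 399.17 mm·m/s
Steady-state rate R = (F_in − F_out)/L = (1295.96 − 399.17) / 175000 m = 5.125e-03 mm/s.
R = 5.125e-03 × 3600 = 18.4 mm/hr.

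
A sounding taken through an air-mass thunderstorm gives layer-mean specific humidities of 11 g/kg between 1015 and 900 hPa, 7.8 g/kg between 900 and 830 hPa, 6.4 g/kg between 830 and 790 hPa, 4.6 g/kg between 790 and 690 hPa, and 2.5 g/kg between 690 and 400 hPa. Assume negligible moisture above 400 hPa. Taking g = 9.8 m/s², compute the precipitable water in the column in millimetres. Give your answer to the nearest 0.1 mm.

Precipitable water is the column-integrated vapour mass per unit area: PW = (1/g) Σ q̄ Δp, with q in kg/kg and Δp in Pa (1 kg/m² of water = 1 mm).
Layer 1015–900 hPa: Δp = 115 hPa = 11500 Pa, q̄ = 0.011 kg/kg → 0.011 × 11500 / 9.8 = 12.91 mm
Layer 900–830 hPa: Δp = 70 hPa = 7000 Pa, q̄ = 0.0078 kg/kg → 0.0078 × 7000 / 9.8 = 5.57 mm
Layer 830–790 hPa: Δp = 40 hPa = 4000 Pa, q̄ = 0.0064 kg/kg → 0.0064 × 4000 / 9.8 = 2.61 mm
Layer 790–690 hPa: Δp = 100 hPa = 10000 Pa, q̄ = 0.0046 kg/kg → 0.0046 × 10000 / 9.8 = 4.69 mm
Layer 690–400 hPa: Δp = 290 hPa = 29000 Pa, q̄ = 0.0025 kg/kg → 0.0025 × 29000 / 9.8 = 7.40 mm
PW = 12.91 + 5.57 + 2.61 + 4.69 + 7.40 = 33.18 ≈ 33.2 mm.

PW ≈ 33.2 mm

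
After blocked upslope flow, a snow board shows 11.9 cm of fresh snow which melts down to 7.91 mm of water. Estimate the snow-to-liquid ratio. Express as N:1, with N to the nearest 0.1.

ratio ≈ 15.0

Ratio = snow depth / SWE = 119 mm / 7.91 mm = 15.0, i.e. 15.0:1.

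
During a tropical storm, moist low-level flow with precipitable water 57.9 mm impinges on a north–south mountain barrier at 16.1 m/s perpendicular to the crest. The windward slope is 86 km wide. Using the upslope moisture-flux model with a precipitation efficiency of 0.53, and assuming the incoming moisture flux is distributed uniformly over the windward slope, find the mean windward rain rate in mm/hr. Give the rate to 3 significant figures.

Incoming column moisture flux per unit ridge length: F = V × PW = 16.1 × 57.9 = 932.19 mm·m/s.
Spread over the 86 km slope with efficiency ε = 0.53: R = ε·F/W = 0.53 × 932.19 / 86000 m = 5.745e-03 mm/s.
R = 5.745e-03 × 3600 = 20.7 mm/hr.

R ≈ 20.7 mm/hr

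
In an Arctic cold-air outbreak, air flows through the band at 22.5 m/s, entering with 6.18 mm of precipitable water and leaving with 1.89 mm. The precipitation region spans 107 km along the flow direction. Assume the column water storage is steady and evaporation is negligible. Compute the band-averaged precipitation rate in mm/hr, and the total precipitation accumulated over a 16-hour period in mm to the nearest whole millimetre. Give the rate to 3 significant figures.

R ≈ 3.25 mm/hr; total ≈ 52 mm

Column moisture flux per unit crosswind length is F = V × PW.
Inflow: F_in = 22.5 × 6.18 = 139.05 mm·m/s
Outflow: F_out = 22.5 × 1.89 = 42.525 mm·m/s
Steady-state rate R = (F_in − F_out)/L = (139.05 − 42.525) / 107000 m = 9.021e-04 mm/s.
R = 9.021e-04 × 3600 = 3.25 mm/hr.
Over 16 h: total = 3.25 × 16 = 52 mm.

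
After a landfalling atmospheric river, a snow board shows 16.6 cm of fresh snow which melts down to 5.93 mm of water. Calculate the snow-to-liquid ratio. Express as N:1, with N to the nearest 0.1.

ratio ≈ 28.0

Ratio = snow depth / SWE = 166 mm / 5.93 mm = 28.0, i.e. 28.0:1.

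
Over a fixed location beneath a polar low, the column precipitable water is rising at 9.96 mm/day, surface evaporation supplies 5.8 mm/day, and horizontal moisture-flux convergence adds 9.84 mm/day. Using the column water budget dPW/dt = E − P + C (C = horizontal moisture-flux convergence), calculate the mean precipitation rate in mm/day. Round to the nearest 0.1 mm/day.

dPW/dt = +9.96 mm/day.
P = E + C − dPW/dt = 5.8 + (9.84) − (+9.96) = 5.7 mm/day.

P ≈ 5.7 mm/day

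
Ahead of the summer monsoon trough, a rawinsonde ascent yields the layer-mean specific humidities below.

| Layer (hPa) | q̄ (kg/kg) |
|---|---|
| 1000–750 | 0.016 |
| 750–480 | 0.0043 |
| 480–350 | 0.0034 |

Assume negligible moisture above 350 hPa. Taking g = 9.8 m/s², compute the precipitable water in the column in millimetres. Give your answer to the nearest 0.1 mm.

PW ≈ 57.2 mm

Precipitable water is the column-integrated vapour mass per unit area: PW = (1/g) Σ q̄ Δp, with q in kg/kg and Δp in Pa (1 kg/m² of water = 1 mm).
Layer 1000–750 hPa: Δp = 250 hPa = 25000 Pa, q̄ = 0.016 kg/kg → 0.016 × 25000 / 9.8 = 40.82 mm
Layer 750–480 hPa: Δp = 270 hPa = 27000 Pa, q̄ = 0.0043 kg/kg → 0.0043 × 27000 / 9.8 = 11.85 mm
Layer 480–350 hPa: Δp = 130 hPa = 13000 Pa, q̄ = 0.0034 kg/kg → 0.0034 × 13000 / 9.8 = 4.51 mm
PW = 40.82 + 11.85 + 4.51 = 57.18 ≈ 57.2 mm.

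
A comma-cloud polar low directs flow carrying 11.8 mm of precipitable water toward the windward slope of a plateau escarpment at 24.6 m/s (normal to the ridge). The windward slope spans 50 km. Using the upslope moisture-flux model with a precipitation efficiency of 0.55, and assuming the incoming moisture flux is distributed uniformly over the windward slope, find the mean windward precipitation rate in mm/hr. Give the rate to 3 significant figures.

Incoming column moisture flux per unit ridge length: F = V × PW = 24.6 × 11.8 = 290.28 mm·m/s.
Spread over the 50 km slope with efficiency ε = 0.55: R = ε·F/W = 0.55 × 290.28 / 50000 m = 3.193e-03 mm/s.
R = 3.193e-03 × 3600 = 11.5 mm/hr.

R ≈ 11.5 mm/hr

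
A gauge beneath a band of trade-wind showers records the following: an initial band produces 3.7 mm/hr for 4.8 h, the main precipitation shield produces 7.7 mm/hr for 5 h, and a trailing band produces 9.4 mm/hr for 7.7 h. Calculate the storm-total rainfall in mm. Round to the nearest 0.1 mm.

Total = Σ Rᵢ Δtᵢ = 3.7 × 4.8 + 7.7 × 5 + 9.4 × 7.7
      = 17.76 + 38.5 + 72.38 = 128.6 mm.

total ≈ 128.6 mm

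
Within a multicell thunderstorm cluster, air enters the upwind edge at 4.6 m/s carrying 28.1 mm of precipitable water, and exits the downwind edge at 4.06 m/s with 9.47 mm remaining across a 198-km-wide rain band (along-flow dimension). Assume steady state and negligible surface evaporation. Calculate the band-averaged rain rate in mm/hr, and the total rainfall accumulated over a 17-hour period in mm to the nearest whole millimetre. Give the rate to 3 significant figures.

Column moisture flux per unit crosswind length is F = V × PW.
Inflow: F_in = 4.6 × 28.1 = 129.26 mm·m/s
Outflow: F_out = 4.06 × 9.47 = 38.4482 mm·m/s
Steady-state rate R = (F_in − F_out)/L = (129.26 − 38.4482) / 198000 m = 4.586e-04 mm/s.
R = 4.586e-04 × 3600 = 1.65 mm/hr.
Over 17 h: total = 1.65 × 17 = 28.05 ≈ 28 mm.

R ≈ 1.65 mm/hr; total ≈ 28 mm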